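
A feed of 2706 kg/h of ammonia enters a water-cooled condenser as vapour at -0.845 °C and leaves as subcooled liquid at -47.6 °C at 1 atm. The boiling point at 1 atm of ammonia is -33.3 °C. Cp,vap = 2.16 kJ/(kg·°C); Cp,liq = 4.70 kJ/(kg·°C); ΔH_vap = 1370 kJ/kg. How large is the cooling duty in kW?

vapour -0.845→-33.3 °C: -70.103 kJ/kg
condensation at -33.3 °C: -1370 kJ/kg
liquid -33.3→-47.6 °C: -67.21 kJ/kg
Δh = -70.103 + -1370 + -67.21 = -1507.3 kJ/kg
Q = ṁ·Δh = 2706 kg/h × -1507.3 kJ/kg = -4.0788e+06 kJ/h
|Q| = 1133 kW

Q_c = 1130 kW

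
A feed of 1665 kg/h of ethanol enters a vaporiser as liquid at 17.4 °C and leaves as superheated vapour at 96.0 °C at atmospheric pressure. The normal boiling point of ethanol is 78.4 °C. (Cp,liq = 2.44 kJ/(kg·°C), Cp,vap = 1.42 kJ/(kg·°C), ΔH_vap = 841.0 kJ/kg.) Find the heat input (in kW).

liquid 17.4→78.4 °C: 148.84 kJ/kg
vaporisation at 78.4 °C: 841 kJ/kg
vapour 78.4→96.0 °C: 24.992 kJ/kg
Δh = 148.84 + 841 + 24.992 = 1014.8 kJ/kg
Q = ṁ·Δh = 1665 kg/h × 1014.8 kJ/kg = 1.6897e+06 kJ/h
|Q| = 469.36 kW

Q = 469 kW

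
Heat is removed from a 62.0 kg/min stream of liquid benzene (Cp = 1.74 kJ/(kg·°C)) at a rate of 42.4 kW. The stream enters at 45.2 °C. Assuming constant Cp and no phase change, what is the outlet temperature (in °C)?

T_out = 21.6 °C

Q = 42.4 kW = 2544 kJ/min
ΔT = Q/(ṁ·Cp) = 2544/(62.0×1.74) = 23.582 K
T_out = 45.2 − 23.582 = 21.618 °C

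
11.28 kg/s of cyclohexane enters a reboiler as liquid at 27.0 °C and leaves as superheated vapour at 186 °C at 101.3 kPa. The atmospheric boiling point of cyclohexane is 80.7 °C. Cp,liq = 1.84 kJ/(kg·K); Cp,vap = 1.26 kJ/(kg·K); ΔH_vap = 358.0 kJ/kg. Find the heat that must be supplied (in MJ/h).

Q = 23900 MJ/h

liquid 27.0→80.7 °C: 98.808 kJ/kg
vaporisation at 80.7 °C: 358 kJ/kg
vapour 80.7→186 °C: 132.68 kJ/kg
Δh = 98.808 + 358 + 132.68 = 589.49 kJ/kg
Q = ṁ·Δh = 11.28 kg/s × 589.49 kJ/kg = 6649.4 kJ/s
|Q| = 6649.4 kW = 23938 MJ/h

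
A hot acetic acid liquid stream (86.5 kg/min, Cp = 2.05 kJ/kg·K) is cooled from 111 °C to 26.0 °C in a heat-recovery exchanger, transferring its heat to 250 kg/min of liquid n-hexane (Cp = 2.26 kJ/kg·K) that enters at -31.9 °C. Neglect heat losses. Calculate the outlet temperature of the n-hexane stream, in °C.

T_c,out = -5.22 °C

Heat released by hot stream: Q = 86.5 × 2.05 × (111 − 26.0) = 15073 kJ/min
Energy balance on cold side (adiabatic exchanger): Q = ṁ_c·Cp_c·(T_c,out − T_c,in)
T_c,out = -31.9 + 15073/(250 × 2.26) = -5.2228 °C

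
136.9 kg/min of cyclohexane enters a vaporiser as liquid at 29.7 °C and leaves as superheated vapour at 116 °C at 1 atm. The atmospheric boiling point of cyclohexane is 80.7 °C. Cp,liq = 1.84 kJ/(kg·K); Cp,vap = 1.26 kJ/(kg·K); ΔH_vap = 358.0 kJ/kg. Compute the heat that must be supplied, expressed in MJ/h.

liquid 29.7→80.7 °C: 93.84 kJ/kg
vaporisation at 80.7 °C: 358 kJ/kg
vapour 80.7→116 °C: 44.478 kJ/kg
Δh = 93.84 + 358 + 44.478 = 496.32 kJ/kg
Q = ṁ·Δh = 136.9 kg/min × 496.32 kJ/kg = 67946 kJ/min
|Q| = 1132.4 kW = 4076.8 MJ/h

Q = 4080 MJ/h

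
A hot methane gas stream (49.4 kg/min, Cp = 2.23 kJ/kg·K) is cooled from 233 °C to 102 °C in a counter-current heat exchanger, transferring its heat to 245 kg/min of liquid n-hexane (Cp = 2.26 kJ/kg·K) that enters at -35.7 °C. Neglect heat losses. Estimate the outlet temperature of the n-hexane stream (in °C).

T_c,out = -9.64 °C

Heat released by hot stream: Q = 49.4 × 2.23 × (233 − 102) = 14431 kJ/min
Energy balance on cold side (adiabatic exchanger): Q = ṁ_c·Cp_c·(T_c,out − T_c,in)
T_c,out = -35.7 + 14431/(245 × 2.26) = -9.6367 °C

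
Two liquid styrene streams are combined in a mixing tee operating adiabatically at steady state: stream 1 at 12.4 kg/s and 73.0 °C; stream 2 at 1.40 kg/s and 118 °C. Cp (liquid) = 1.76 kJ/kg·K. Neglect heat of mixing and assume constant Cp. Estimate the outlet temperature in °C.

No heat crosses the boundary, so H_out = H_in.
Σ ṁᵢCp,ᵢTᵢ = 12.4×1.76×73.0 + 1.40×1.76×118 = 1883.9
Σ ṁᵢCp,ᵢ = 12.4×1.76 + 1.40×1.76 = 24.288
T_out = 1883.9 / 24.288 = 77.565 °C

T_out = 77.6 °C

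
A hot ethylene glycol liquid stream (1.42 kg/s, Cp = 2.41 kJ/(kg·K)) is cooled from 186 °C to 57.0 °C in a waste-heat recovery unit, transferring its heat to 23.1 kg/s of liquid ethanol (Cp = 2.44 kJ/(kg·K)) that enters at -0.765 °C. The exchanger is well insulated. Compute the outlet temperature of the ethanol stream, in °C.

Heat released by hot stream: Q = 1.42 × 2.41 × (186 − 57.0) = 441.46 kJ/s
Energy balance on cold side (adiabatic exchanger): Q = ṁ_c·Cp_c·(T_c,out − T_c,in)
T_c,out = -0.765 + 441.46/(23.1 × 2.44) = 7.0674 °C

T_c,out = 7.07 °C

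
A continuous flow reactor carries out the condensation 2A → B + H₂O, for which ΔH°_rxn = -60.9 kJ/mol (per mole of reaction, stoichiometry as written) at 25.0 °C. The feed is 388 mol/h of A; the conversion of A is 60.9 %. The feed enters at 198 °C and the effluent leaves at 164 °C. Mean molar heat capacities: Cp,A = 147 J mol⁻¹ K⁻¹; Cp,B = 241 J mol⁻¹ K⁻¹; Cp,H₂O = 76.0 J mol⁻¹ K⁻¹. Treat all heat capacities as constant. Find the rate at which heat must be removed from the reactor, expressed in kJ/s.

Extent of reaction ξ = 0.609 × 388 / 2 = 118.15 mol/h
Reaction term: ξ·ΔH°_rxn = 118.15 × -60.9 = -7195.1 kJ/h
Sensible, feed 198→25 °C: -9867.2 kJ/h
Outlet flows (mol/h): A 151.71, B 118.15, H₂O 118.15
Sensible, products 25→164 °C: 8305.7 kJ/h
Q = ΔH = -8756.6 kJ/h = -2.4324 kW
Heat removed = 2.4324 kJ/s

Q_out = 2.43 kJ/s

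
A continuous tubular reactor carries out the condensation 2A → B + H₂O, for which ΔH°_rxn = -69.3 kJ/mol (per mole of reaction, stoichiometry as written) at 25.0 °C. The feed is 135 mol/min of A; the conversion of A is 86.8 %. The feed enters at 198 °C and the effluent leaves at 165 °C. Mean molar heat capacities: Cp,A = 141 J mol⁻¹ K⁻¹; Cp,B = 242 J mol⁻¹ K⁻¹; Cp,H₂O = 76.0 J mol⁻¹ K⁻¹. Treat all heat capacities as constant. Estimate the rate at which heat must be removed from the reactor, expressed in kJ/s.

Q_out = 73.2 kJ/s

Extent of reaction ξ = 0.868 × 135 / 2 = 58.59 mol/min
Reaction term: ξ·ΔH°_rxn = 58.59 × -69.3 = -4060.3 kJ/min
Sensible, feed 198→25 °C: -3293.1 kJ/min
Outlet flows (mol/min): A 17.82, B 58.59, H₂O 58.59
Sensible, products 25→165 °C: 2960.2 kJ/min
Q = ΔH = -4393.1 kJ/min = -73.219 kW
Heat removed = 73.219 kJ/s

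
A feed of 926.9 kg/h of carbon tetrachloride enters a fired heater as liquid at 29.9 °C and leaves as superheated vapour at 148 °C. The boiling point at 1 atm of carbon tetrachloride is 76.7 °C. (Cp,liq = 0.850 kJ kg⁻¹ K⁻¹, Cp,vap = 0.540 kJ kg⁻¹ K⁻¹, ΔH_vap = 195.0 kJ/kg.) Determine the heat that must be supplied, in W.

Q = 70400 W

liquid 29.9→76.7 °C: 39.78 kJ/kg
vaporisation at 76.7 °C: 195 kJ/kg
vapour 76.7→148 °C: 38.502 kJ/kg
Δh = 39.78 + 195 + 38.502 = 273.28 kJ/kg
Q = ṁ·Δh = 926.9 kg/h × 273.28 kJ/kg = 253310 kJ/h
|Q| = 70.363 kW = 70363 W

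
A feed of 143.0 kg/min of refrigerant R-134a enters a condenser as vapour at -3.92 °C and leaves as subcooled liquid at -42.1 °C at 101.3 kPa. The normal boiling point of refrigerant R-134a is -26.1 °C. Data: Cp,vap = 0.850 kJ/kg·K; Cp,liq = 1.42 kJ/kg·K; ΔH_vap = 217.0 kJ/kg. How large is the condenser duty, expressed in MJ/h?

Q_c = 2220 MJ/h

vapour -3.92→-26.1 °C: -18.853 kJ/kg
condensation at -26.1 °C: -217 kJ/kg
liquid -26.1→-42.1 °C: -22.72 kJ/kg
Δh = -18.853 + -217 + -22.72 = -258.57 kJ/kg
Q = ṁ·Δh = 143.0 kg/min × -258.57 kJ/kg = -36976 kJ/min
|Q| = 616.27 kW = 2218.6 MJ/h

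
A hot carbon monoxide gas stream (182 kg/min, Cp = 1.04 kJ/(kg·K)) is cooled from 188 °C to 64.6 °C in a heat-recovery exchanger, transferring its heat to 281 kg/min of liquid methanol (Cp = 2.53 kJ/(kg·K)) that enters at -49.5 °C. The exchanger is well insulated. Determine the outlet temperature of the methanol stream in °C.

Heat released by hot stream: Q = 182 × 1.04 × (188 − 64.6) = 23357 kJ/min
Energy balance on cold side (adiabatic exchanger): Q = ṁ_c·Cp_c·(T_c,out − T_c,in)
T_c,out = -49.5 + 23357/(281 × 2.53) = -16.646 °C

T_c,out = -16.6 °C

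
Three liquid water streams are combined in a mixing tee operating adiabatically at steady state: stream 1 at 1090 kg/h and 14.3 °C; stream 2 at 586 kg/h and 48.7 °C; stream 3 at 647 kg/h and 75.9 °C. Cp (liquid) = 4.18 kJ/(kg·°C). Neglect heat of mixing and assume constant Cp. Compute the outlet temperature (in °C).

T_out = 40.1 °C

No heat crosses the boundary, so H_out = H_in.
T_out = Σ ṁᵢCp,ᵢTᵢ / Σ ṁᵢCp,ᵢ
      = 389710 / 9710.1 = 40.135 °C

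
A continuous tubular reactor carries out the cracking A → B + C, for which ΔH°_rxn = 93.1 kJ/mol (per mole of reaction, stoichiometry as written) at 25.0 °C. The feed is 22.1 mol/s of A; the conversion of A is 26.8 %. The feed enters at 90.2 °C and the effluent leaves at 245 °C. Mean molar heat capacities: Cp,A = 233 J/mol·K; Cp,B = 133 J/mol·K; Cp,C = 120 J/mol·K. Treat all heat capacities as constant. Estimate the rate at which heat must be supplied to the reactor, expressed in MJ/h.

Extent of reaction ξ = 0.268 × 22.1 = 5.9228 mol/s
Reaction term: ξ·ΔH°_rxn = 5.9228 × 93.1 = 551.41 kJ/s
Sensible, feed 90.2→25 °C: -335.73 kJ/s
Outlet flows (mol/s): A 16.177, B 5.9228, C 5.9228
Sensible, products 25→245 °C: 1158.9 kJ/s
Q = ΔH = 1374.6 kJ/s = 1374.6 kW
Heat supplied = 4948.5 MJ/h

Q_in = 4950 MJ/h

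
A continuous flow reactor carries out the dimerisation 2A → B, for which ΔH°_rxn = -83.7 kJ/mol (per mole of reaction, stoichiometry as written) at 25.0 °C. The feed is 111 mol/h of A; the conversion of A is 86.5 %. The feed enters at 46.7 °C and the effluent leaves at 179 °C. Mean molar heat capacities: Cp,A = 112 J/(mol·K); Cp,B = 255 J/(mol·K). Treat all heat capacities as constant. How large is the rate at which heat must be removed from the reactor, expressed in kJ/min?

Extent of reaction ξ = 0.865 × 111 / 2 = 48.008 mol/h
Reaction term: ξ·ΔH°_rxn = 48.008 × -83.7 = -4018.2 kJ/h
Sensible, feed 46.7→25 °C: -269.77 kJ/h
Outlet flows (mol/h): A 14.985, B 48.008
Sensible, products 25→179 °C: 2143.7 kJ/h
Q = ΔH = -2144.3 kJ/h = -0.59564 kW
Heat removed = 35.738 kJ/min

Q_out = 35.7 kJ/min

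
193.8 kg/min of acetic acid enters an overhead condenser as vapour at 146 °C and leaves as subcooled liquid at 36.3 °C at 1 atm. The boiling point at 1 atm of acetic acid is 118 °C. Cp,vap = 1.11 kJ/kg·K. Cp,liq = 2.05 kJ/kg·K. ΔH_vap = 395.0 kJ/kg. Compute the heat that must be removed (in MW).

vapour 146→118 °C: -31.08 kJ/kg
condensation at 118 °C: -395 kJ/kg
liquid 118→36.3 °C: -167.48 kJ/kg
Δh = -31.08 + -395 + -167.48 = -593.56 kJ/kg
Q = ṁ·Δh = 193.8 kg/min × -593.56 kJ/kg = -115030 kJ/min
|Q| = 1917.2 kW = 1.9172 MW

Q_c = 1.92 MW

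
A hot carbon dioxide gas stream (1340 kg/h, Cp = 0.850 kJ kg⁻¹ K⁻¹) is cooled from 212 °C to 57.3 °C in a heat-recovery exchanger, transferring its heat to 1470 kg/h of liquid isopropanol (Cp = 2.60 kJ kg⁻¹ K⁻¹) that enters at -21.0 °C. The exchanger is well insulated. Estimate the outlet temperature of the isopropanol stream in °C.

Heat released by hot stream: Q = 1340 × 0.850 × (212 − 57.3) = 176200 kJ/h
Energy balance on cold side (adiabatic exchanger): Q = ṁ_c·Cp_c·(T_c,out − T_c,in)
T_c,out = -21.0 + 176200/(1470 × 2.60) = 25.102 °C

T_c,out = 25.1 °C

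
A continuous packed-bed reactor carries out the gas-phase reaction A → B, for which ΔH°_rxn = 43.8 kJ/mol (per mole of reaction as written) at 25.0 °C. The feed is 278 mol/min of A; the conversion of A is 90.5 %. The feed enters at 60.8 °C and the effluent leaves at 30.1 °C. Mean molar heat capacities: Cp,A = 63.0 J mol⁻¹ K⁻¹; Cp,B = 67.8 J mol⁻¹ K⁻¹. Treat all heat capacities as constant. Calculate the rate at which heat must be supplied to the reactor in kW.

Extent of reaction ξ = 0.905 × 278 = 251.59 mol/min
Reaction term: ξ·ΔH°_rxn = 251.59 × 43.8 = 11020 kJ/min
Sensible, feed 60.8→25 °C: -627 kJ/min
Outlet flows (mol/min): A 26.41, B 251.59
Sensible, products 25→30.1 °C: 95.48 kJ/min
Q = ΔH = 10488 kJ/min = 174.8 kW
Heat supplied = 174.8 kW

Q_in = 175 kW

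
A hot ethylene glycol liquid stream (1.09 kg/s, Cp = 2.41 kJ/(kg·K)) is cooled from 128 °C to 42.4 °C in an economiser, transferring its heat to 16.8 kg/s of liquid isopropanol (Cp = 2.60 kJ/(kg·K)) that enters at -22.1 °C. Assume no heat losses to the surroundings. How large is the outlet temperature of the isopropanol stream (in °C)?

Heat released by hot stream: Q = 1.09 × 2.41 × (128 − 42.4) = 224.86 kJ/s
Energy balance on cold side (adiabatic exchanger): Q = ṁ_c·Cp_c·(T_c,out − T_c,in)
T_c,out = -22.1 + 224.86/(16.8 × 2.60) = -16.952 °C

T_c,out = -17.0 °C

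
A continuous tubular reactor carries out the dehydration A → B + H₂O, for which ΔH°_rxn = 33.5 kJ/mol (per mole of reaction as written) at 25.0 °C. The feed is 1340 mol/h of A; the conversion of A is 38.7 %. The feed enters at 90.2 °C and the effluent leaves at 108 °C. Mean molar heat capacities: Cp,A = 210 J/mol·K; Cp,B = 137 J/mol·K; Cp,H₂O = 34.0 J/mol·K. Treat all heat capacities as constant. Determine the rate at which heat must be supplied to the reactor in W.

Q_in = 5750 W

Extent of reaction ξ = 0.387 × 1340 = 518.58 mol/h
Reaction term: ξ·ΔH°_rxn = 518.58 × 33.5 = 17372 kJ/h
Sensible, feed 90.2→25 °C: -18347 kJ/h
Outlet flows (mol/h): A 821.42, B 518.58, H₂O 518.58
Sensible, products 25→108 °C: 21678 kJ/h
Q = ΔH = 20703 kJ/h = 5.7508 kW
Heat supplied = 5750.8 W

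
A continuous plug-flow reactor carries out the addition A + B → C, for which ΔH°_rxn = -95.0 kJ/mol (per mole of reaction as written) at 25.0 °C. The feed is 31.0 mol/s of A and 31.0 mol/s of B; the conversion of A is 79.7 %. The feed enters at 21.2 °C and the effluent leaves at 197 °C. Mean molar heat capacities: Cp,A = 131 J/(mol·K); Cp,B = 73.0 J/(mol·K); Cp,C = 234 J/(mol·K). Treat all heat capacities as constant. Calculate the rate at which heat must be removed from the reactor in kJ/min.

Q_out = 66500 kJ/min

Extent of reaction ξ = 0.797 × 31.0 = 24.707 mol/s
Reaction term: ξ·ΔH°_rxn = 24.707 × -95.0 = -2347.2 kJ/s
Sensible, feed 21.2→25 °C: 24.031 kJ/s
Outlet flows (mol/s): A 6.293, B 6.293, C 24.707
Sensible, products 25→197 °C: 1215.2 kJ/s
Q = ΔH = -1107.9 kJ/s = -1107.9 kW
Heat removed = 66475 kJ/min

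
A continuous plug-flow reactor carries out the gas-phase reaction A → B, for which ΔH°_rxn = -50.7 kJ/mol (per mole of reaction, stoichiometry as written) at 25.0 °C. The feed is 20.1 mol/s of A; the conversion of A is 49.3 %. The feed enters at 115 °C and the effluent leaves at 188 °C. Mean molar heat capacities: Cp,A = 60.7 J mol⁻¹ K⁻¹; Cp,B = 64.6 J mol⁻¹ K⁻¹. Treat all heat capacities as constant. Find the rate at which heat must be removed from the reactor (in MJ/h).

Q_out = 1470 MJ/h

Extent of reaction ξ = 0.493 × 20.1 = 9.9093 mol/s
Reaction term: ξ·ΔH°_rxn = 9.9093 × -50.7 = -502.4 kJ/s
Sensible, feed 115→25 °C: -109.81 kJ/s
Outlet flows (mol/s): A 10.191, B 9.9093
Sensible, products 25→188 °C: 205.17 kJ/s
Q = ΔH = -407.04 kJ/s = -407.04 kW
Heat removed = 1465.3 MJ/h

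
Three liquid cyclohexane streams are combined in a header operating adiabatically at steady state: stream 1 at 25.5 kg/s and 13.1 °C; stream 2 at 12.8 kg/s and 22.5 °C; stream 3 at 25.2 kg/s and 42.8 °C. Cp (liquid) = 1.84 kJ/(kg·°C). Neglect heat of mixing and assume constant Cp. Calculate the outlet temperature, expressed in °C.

T_out = 26.8 °C

Energy balance with Q = 0: Σ ṁᵢCp,ᵢ(T_out − Tᵢ) = 0
T_out = Σ ṁᵢCp,ᵢTᵢ / Σ ṁᵢCp,ᵢ
      = 3129.1 / 116.84 = 26.781 °C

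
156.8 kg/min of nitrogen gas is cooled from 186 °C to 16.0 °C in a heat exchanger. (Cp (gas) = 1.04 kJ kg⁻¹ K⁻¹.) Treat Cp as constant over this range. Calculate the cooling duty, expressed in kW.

Q_c = 462 kW

Q = ṁ·Cp·ΔT = 156.8 × 1.04 × (16.0 − 186) = -27722 kJ/min
Converting: 27722 / 60 s = 462.04 kW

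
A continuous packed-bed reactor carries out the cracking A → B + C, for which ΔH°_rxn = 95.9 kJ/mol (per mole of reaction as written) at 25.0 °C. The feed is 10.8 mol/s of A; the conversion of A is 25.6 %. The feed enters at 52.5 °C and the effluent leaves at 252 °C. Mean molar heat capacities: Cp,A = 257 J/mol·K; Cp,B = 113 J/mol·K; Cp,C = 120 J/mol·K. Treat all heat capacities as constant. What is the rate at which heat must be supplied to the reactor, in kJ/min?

Extent of reaction ξ = 0.256 × 10.8 = 2.7648 mol/s
Reaction term: ξ·ΔH°_rxn = 2.7648 × 95.9 = 265.14 kJ/s
Sensible, feed 52.5→25 °C: -76.329 kJ/s
Outlet flows (mol/s): A 8.0352, B 2.7648, C 2.7648
Sensible, products 25→252 °C: 615 kJ/s
Q = ΔH = 803.81 kJ/s = 803.81 kW
Heat supplied = 48229 kJ/min

Q_in = 48200 kJ/min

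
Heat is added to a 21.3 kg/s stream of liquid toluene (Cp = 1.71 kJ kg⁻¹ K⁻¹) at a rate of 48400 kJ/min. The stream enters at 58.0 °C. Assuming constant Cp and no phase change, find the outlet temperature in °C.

T_out = 80.1 °C

Q = 48400 kJ/min = 806.67 kJ/s
ΔT = Q/(ṁ·Cp) = 806.67/(21.3×1.71) = 22.147 K
T_out = 58.0 + 22.147 = 80.147 °C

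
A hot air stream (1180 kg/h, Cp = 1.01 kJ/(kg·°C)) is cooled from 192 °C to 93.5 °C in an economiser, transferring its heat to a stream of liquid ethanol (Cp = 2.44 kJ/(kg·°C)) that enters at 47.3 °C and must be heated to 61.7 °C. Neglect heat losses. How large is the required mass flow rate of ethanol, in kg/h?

Heat released by hot stream: Q = 1180 × 1.01 × (192 − 93.5) = 117390 kJ/h
Energy balance on cold side (adiabatic exchanger): Q = ṁ_c·Cp_c·(T_c,out − T_c,in)
ṁ_c = 117390 / [2.44 × (61.7 − 47.3)] = 3341.1 kg/h

ṁ_c = 3340 kg/h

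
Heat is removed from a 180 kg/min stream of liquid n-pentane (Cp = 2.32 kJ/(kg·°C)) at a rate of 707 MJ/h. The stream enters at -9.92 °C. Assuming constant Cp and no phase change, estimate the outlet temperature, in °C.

Q = 707 MJ/h = 11783 kJ/min
ΔT = Q/(ṁ·Cp) = 11783/(180×2.32) = 28.217 K
T_out = -9.92 − 28.217 = -38.137 °C

T_out = -38.1 °C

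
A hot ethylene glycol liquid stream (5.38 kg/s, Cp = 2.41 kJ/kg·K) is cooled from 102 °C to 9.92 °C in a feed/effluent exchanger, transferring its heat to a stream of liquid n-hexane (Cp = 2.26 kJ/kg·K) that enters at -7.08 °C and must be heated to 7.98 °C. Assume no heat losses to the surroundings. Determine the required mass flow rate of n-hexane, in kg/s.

Heat released by hot stream: Q = 5.38 × 2.41 × (102 − 9.92) = 1193.9 kJ/s
Energy balance on cold side (adiabatic exchanger): Q = ṁ_c·Cp_c·(T_c,out − T_c,in)
ṁ_c = 1193.9 / [2.26 × (7.98 − -7.08)] = 35.078 kg/s

ṁ_c = 35.1 kg/s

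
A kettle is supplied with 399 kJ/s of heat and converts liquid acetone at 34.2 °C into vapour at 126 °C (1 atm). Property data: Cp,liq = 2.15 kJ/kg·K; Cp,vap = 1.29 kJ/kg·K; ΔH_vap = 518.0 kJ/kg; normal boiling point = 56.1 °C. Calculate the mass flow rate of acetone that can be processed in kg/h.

ṁ = 2190 kg/h

Δh = 2.15×(56.1−34.2) + 518.0 + 1.29×(126−56.1) = 655.26 kJ/kg
Q = 399 kJ/s = 399 kJ/s = 1.4364e+06 kJ/h
ṁ = Q/Δh = 1.4364e+06 / 655.26 = 2192.1 kg/h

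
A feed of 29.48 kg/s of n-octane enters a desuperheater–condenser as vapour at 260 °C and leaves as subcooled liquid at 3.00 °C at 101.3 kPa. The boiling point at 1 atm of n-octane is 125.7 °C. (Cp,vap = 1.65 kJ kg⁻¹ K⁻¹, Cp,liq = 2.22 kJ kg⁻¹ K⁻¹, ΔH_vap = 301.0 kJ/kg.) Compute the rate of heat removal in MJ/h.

Q_c = 84400 MJ/h

vapour 260→125.7 °C: -221.59 kJ/kg
condensation at 125.7 °C: -301 kJ/kg
liquid 125.7→3.00 °C: -272.39 kJ/kg
Δh = -221.59 + -301 + -272.39 = -794.99 kJ/kg
Q = ṁ·Δh = 29.48 kg/s × -794.99 kJ/kg = -23436 kJ/s
|Q| = 23436 kW = 84371 MJ/h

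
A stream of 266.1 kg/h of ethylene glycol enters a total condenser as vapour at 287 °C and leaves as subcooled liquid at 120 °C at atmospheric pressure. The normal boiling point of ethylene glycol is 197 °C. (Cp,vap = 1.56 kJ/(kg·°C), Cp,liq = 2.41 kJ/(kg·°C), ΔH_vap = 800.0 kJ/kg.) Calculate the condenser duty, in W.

vapour 287→197 °C: -140.4 kJ/kg
condensation at 197 °C: -800 kJ/kg
liquid 197→120 °C: -185.57 kJ/kg
Δh = -140.4 + -800 + -185.57 = -1126 kJ/kg
Q = ṁ·Δh = 266.1 kg/h × -1126 kJ/kg = -299620 kJ/h
|Q| = 83.228 kW = 83228 W

Q_c = 83200 W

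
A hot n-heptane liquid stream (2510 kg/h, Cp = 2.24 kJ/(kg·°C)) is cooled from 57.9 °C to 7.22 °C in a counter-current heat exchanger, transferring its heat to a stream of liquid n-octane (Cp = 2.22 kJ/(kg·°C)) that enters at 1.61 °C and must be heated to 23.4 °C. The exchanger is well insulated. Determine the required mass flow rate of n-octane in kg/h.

Heat released by hot stream: Q = 2510 × 2.24 × (57.9 − 7.22) = 284940 kJ/h
Energy balance on cold side (adiabatic exchanger): Q = ṁ_c·Cp_c·(T_c,out − T_c,in)
ṁ_c = 284940 / [2.22 × (23.4 − 1.61)] = 5890.4 kg/h

ṁ_c = 5890 kg/h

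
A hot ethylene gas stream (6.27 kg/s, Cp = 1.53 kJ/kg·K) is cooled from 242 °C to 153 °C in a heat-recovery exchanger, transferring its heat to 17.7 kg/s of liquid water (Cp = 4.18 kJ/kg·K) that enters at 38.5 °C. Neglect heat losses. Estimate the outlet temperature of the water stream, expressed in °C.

T_c,out = 50.0 °C

Heat released by hot stream: Q = 6.27 × 1.53 × (242 − 153) = 853.79 kJ/s
Energy balance on cold side (adiabatic exchanger): Q = ṁ_c·Cp_c·(T_c,out − T_c,in)
T_c,out = 38.5 + 853.79/(17.7 × 4.18) = 50.04 °C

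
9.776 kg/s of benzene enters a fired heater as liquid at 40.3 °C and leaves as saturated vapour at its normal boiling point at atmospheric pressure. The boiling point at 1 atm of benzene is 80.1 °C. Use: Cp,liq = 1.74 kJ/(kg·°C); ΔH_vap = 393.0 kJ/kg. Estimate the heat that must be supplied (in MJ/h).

Q = 16300 MJ/h

liquid 40.3→80.1 °C: 69.252 kJ/kg
vaporisation at 80.1 °C: 393 kJ/kg
Δh = 69.252 + 393 = 462.25 kJ/kg
Q = ṁ·Δh = 9.776 kg/s × 462.25 kJ/kg = 4519 kJ/s
|Q| = 4519 kW = 16268 MJ/h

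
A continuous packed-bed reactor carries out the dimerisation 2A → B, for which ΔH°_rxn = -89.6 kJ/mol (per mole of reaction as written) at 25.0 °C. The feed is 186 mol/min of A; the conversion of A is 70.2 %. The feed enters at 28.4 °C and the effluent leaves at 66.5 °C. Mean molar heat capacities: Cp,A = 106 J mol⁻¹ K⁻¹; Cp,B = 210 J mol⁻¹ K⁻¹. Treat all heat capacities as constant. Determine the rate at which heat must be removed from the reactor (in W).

Q_out = 85100 W

Extent of reaction ξ = 0.702 × 186 / 2 = 65.286 mol/min
Reaction term: ξ·ΔH°_rxn = 65.286 × -89.6 = -5849.6 kJ/min
Sensible, feed 28.4→25 °C: -67.034 kJ/min
Outlet flows (mol/min): A 55.428, B 65.286
Sensible, products 25→66.5 °C: 812.8 kJ/min
Q = ΔH = -5103.9 kJ/min = -85.064 kW
Heat removed = 85064 W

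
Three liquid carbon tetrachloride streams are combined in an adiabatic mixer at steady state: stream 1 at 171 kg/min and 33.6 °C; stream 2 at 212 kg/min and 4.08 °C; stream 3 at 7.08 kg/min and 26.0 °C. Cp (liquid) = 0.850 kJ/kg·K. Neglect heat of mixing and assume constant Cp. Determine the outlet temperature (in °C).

T_out = 17.4 °C

Energy balance with Q = 0: Σ ṁᵢCp,ᵢ(T_out − Tᵢ) = 0
Σ ṁᵢCp,ᵢTᵢ = 171×0.850×33.6 + 212×0.850×4.08 + 7.08×0.850×26.0 = 5775.4
Σ ṁᵢCp,ᵢ = 171×0.850 + 212×0.850 + 7.08×0.850 = 331.57
T_out = 5775.4 / 331.57 = 17.419 °C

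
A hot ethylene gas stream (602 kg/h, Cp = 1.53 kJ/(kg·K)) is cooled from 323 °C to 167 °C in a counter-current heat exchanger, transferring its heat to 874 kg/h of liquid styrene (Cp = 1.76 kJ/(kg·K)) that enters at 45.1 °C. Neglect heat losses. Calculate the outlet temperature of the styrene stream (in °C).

T_c,out = 139 °C

Heat released by hot stream: Q = 602 × 1.53 × (323 − 167) = 143690 kJ/h
Energy balance on cold side (adiabatic exchanger): Q = ṁ_c·Cp_c·(T_c,out − T_c,in)
T_c,out = 45.1 + 143690/(874 × 1.76) = 138.51 °C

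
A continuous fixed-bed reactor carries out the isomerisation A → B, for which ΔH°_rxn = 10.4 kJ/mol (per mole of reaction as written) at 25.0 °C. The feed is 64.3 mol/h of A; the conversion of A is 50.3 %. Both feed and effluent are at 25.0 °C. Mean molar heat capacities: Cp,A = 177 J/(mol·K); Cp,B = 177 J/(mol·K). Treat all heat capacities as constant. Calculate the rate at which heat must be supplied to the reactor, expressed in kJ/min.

Extent of reaction ξ = 0.503 × 64.3 = 32.343 mol/h
Reaction term: ξ·ΔH°_rxn = 32.343 × 10.4 = 336.37 kJ/h
Q = ΔH = 336.37 kJ/h = 0.093435 kW
Heat supplied = 5.6061 kJ/min

Q_in = 5.61 kJ/min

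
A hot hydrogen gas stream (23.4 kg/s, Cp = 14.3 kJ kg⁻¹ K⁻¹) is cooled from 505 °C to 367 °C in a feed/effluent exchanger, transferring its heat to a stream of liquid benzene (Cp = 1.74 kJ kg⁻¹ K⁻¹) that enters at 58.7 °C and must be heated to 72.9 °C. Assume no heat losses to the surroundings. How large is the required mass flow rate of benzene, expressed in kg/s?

Heat released by hot stream: Q = 23.4 × 14.3 × (505 − 367) = 46178 kJ/s
Energy balance on cold side (adiabatic exchanger): Q = ṁ_c·Cp_c·(T_c,out − T_c,in)
ṁ_c = 46178 / [1.74 × (72.9 − 58.7)] = 1868.9 kg/s

ṁ_c = 1870 kg/s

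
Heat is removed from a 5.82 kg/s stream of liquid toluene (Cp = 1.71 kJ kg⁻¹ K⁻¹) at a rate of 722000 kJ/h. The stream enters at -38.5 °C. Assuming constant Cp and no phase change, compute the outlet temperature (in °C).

Q = 722000 kJ/h = 200.56 kJ/s
ΔT = Q/(ṁ·Cp) = 200.56/(5.82×1.71) = 20.152 K
T_out = -38.5 − 20.152 = -58.652 °C

T_out = -58.7 °C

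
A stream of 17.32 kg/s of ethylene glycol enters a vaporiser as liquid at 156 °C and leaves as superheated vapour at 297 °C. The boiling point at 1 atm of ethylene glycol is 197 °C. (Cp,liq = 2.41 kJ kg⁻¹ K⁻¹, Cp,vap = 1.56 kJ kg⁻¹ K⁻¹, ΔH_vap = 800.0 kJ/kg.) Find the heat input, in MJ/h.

liquid 156→197 °C: 98.81 kJ/kg
vaporisation at 197 °C: 800 kJ/kg
vapour 197→297 °C: 156 kJ/kg
Δh = 98.81 + 800 + 156 = 1054.8 kJ/kg
Q = ṁ·Δh = 17.32 kg/s × 1054.8 kJ/kg = 18269 kJ/s
|Q| = 18269 kW = 65770 MJ/h

Q = 65800 MJ/h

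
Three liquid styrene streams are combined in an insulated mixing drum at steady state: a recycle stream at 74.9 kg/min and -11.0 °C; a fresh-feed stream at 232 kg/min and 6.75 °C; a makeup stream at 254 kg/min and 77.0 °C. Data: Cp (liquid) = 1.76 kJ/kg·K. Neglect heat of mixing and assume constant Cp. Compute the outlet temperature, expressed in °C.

T_out = 36.2 °C

No heat crosses the boundary, so H_out = H_in.
Σ ṁᵢCp,ᵢTᵢ = 74.9×1.76×-11.0 + 232×1.76×6.75 + 254×1.76×77.0 = 35728
Σ ṁᵢCp,ᵢ = 74.9×1.76 + 232×1.76 + 254×1.76 = 987.18
T_out = 35728 / 987.18 = 36.192 °C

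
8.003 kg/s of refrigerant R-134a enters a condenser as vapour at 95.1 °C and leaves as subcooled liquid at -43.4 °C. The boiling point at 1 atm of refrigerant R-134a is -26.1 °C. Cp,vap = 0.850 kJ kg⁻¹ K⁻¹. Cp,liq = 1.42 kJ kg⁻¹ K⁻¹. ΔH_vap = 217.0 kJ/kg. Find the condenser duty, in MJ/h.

Q_c = 9930 MJ/h

vapour 95.1→-26.1 °C: -103.02 kJ/kg
condensation at -26.1 °C: -217 kJ/kg
liquid -26.1→-43.4 °C: -24.566 kJ/kg
Δh = -103.02 + -217 + -24.566 = -344.59 kJ/kg
Q = ṁ·Δh = 8.003 kg/s × -344.59 kJ/kg = -2757.7 kJ/s
|Q| = 2757.7 kW = 9927.8 MJ/h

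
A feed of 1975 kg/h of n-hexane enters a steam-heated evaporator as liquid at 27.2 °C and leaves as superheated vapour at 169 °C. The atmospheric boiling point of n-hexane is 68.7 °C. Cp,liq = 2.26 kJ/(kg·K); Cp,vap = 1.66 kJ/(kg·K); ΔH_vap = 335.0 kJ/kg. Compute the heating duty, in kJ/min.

Q = 19600 kJ/min

liquid 27.2→68.7 °C: 93.79 kJ/kg
vaporisation at 68.7 °C: 335 kJ/kg
vapour 68.7→169 °C: 166.5 kJ/kg
Δh = 93.79 + 335 + 166.5 = 595.29 kJ/kg
Q = ṁ·Δh = 1975 kg/h × 595.29 kJ/kg = 1.1757e+06 kJ/h
|Q| = 326.58 kW = 19595 kJ/min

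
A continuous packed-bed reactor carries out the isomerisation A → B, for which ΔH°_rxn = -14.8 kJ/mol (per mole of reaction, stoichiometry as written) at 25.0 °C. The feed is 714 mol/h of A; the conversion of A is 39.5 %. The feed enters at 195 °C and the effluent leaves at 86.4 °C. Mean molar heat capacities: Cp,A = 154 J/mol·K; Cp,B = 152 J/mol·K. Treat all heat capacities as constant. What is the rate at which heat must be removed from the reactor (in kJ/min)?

Q_out = 269 kJ/min

Extent of reaction ξ = 0.395 × 714 = 282.03 mol/h
Reaction term: ξ·ΔH°_rxn = 282.03 × -14.8 = -4174 kJ/h
Sensible, feed 195→25 °C: -18693 kJ/h
Outlet flows (mol/h): A 431.97, B 282.03
Sensible, products 25→86.4 °C: 6716.7 kJ/h
Q = ΔH = -16150 kJ/h = -4.4861 kW
Heat removed = 269.16 kJ/min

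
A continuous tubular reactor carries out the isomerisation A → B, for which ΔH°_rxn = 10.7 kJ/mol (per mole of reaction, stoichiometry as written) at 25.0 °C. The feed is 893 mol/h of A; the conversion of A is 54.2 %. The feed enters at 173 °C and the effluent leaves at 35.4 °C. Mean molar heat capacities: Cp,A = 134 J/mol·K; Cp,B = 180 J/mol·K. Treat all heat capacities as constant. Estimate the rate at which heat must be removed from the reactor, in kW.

Extent of reaction ξ = 0.542 × 893 = 484.01 mol/h
Reaction term: ξ·ΔH°_rxn = 484.01 × 10.7 = 5178.9 kJ/h
Sensible, feed 173→25 °C: -17710 kJ/h
Outlet flows (mol/h): A 408.99, B 484.01
Sensible, products 25→35.4 °C: 1476 kJ/h
Q = ΔH = -11055 kJ/h = -3.0709 kW
Heat removed = 3.0709 kW

Q_out = 3.07 kW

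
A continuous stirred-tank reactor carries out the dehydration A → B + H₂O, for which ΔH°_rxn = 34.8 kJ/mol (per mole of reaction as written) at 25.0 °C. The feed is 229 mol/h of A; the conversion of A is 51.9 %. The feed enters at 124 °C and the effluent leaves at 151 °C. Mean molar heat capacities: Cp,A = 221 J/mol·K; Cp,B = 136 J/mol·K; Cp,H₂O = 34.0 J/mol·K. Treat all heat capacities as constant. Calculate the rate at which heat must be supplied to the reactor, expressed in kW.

Extent of reaction ξ = 0.519 × 229 = 118.85 mol/h
Reaction term: ξ·ΔH°_rxn = 118.85 × 34.8 = 4136 kJ/h
Sensible, feed 124→25 °C: -5010.3 kJ/h
Outlet flows (mol/h): A 110.15, B 118.85, H₂O 118.85
Sensible, products 25→151 °C: 5613 kJ/h
Q = ΔH = 4738.7 kJ/h = 1.3163 kW
Heat supplied = 1.3163 kW

Q_in = 1.32 kW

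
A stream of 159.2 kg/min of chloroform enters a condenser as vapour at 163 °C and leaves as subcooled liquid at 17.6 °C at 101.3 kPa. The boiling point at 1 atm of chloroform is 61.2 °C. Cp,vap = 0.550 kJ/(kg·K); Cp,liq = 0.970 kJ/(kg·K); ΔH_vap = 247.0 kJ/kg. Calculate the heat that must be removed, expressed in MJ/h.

vapour 163→61.2 °C: -55.99 kJ/kg
condensation at 61.2 °C: -247 kJ/kg
liquid 61.2→17.6 °C: -42.292 kJ/kg
Δh = -55.99 + -247 + -42.292 = -345.28 kJ/kg
Q = ṁ·Δh = 159.2 kg/min × -345.28 kJ/kg = -54969 kJ/min
|Q| = 916.15 kW = 3298.1 MJ/h

Q_c = 3300 MJ/h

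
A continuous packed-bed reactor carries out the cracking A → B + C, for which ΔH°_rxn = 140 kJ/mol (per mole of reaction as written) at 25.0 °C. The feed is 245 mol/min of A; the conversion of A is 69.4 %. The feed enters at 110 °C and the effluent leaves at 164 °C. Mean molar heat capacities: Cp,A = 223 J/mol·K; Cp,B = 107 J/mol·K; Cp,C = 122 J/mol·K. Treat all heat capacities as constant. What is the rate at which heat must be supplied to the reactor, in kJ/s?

Extent of reaction ξ = 0.694 × 245 = 170.03 mol/min
Reaction term: ξ·ΔH°_rxn = 170.03 × 140 = 23804 kJ/min
Sensible, feed 110→25 °C: -4644 kJ/min
Outlet flows (mol/min): A 74.97, B 170.03, C 170.03
Sensible, products 25→164 °C: 7736.1 kJ/min
Q = ΔH = 26896 kJ/min = 448.27 kW
Heat supplied = 448.27 kJ/s

Q_in = 448 kJ/s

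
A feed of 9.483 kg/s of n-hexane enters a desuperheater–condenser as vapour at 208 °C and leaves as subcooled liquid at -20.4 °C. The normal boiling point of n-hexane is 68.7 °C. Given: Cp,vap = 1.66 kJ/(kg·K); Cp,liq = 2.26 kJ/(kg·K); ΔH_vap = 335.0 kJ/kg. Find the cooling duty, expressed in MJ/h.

vapour 208→68.7 °C: -231.24 kJ/kg
condensation at 68.7 °C: -335 kJ/kg
liquid 68.7→-20.4 °C: -201.37 kJ/kg
Δh = -231.24 + -335 + -201.37 = -767.6 kJ/kg
Q = ṁ·Δh = 9.483 kg/s × -767.6 kJ/kg = -7279.2 kJ/s
|Q| = 7279.2 kW = 26205 MJ/h

Q_c = 26200 MJ/h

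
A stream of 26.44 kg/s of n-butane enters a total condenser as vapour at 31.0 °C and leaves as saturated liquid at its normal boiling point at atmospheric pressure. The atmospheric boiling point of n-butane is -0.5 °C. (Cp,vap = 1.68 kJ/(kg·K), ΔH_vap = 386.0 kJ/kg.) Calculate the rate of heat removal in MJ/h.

vapour 31.0→-0.5 °C: -52.92 kJ/kg
condensation at -0.5 °C: -386 kJ/kg
Δh = -52.92 + -386 = -438.92 kJ/kg
Q = ṁ·Δh = 26.44 kg/s × -438.92 kJ/kg = -11605 kJ/s
|Q| = 11605 kW = 41778 MJ/h

Q_c = 41800 MJ/h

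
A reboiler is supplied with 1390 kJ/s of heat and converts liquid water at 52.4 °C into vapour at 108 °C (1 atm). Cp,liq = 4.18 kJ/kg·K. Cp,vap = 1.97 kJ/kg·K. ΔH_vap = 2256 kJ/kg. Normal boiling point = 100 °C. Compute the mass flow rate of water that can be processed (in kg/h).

Δh = 4.18×(100−52.4) + 2256 + 1.97×(108−100) = 2470.7 kJ/kg
Q = 1390 kJ/s = 1390 kJ/s = 5.004e+06 kJ/h
ṁ = Q/Δh = 5.004e+06 / 2470.7 = 2025.3 kg/h

ṁ = 2030 kg/h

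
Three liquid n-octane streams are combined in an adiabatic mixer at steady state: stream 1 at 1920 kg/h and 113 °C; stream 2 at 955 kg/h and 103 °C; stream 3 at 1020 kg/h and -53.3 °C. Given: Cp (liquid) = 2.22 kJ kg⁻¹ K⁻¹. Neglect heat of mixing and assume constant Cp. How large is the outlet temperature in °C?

T_out = 67.0 °C

Energy balance with Q = 0: Σ ṁᵢCp,ᵢ(T_out − Tᵢ) = 0
Σ ṁᵢCp,ᵢTᵢ = 1920×2.22×113 + 955×2.22×103 + 1020×2.22×-53.3 = 579330
Σ ṁᵢCp,ᵢ = 1920×2.22 + 955×2.22 + 1020×2.22 = 8646.9
T_out = 579330 / 8646.9 = 66.998 °C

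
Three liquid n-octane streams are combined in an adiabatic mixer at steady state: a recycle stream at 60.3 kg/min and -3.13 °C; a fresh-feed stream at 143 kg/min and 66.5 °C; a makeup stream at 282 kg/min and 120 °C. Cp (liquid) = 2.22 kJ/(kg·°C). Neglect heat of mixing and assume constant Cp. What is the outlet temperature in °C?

Adiabatic, steady state ⇒ Σ ṁᵢCp,ᵢ(T_out − Tᵢ) = 0
Σ ṁᵢCp,ᵢTᵢ = 60.3×2.22×-3.13 + 143×2.22×66.5 + 282×2.22×120 = 95817
Σ ṁᵢCp,ᵢ = 60.3×2.22 + 143×2.22 + 282×2.22 = 1077.4
T_out = 95817 / 1077.4 = 88.936 °C

T_out = 88.9 °C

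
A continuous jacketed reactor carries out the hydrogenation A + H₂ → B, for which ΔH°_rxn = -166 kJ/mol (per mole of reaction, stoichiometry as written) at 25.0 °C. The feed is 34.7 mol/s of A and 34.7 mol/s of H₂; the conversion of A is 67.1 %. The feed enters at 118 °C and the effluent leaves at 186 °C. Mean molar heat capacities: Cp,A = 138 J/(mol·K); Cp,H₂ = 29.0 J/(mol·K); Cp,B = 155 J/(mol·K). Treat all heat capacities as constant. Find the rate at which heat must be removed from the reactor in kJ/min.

Extent of reaction ξ = 0.671 × 34.7 = 23.284 mol/s
Reaction term: ξ·ΔH°_rxn = 23.284 × -166 = -3865.1 kJ/s
Sensible, feed 118→25 °C: -538.93 kJ/s
Outlet flows (mol/s): A 11.416, H₂ 11.416, B 23.284
Sensible, products 25→186 °C: 887.99 kJ/s
Q = ΔH = -3516 kJ/s = -3516 kW
Heat removed = 210960 kJ/min

Q_out = 211000 kJ/min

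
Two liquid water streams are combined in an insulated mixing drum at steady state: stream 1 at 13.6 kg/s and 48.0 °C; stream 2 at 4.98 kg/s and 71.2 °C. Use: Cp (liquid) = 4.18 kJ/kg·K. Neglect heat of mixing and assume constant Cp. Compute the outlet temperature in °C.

T_out = 54.2 °C

No heat crosses the boundary, so H_out = H_in.
Σ ṁᵢCp,ᵢTᵢ = 13.6×4.18×48.0 + 4.98×4.18×71.2 = 4210.8
Σ ṁᵢCp,ᵢ = 13.6×4.18 + 4.98×4.18 = 77.664
T_out = 4210.8 / 77.664 = 54.218 °C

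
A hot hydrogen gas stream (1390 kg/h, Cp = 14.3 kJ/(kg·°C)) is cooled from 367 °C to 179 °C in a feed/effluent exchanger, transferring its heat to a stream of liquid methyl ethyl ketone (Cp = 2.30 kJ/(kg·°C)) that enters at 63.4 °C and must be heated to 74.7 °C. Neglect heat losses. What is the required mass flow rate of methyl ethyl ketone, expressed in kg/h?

Heat released by hot stream: Q = 1390 × 14.3 × (367 − 179) = 3.7369e+06 kJ/h
Energy balance on cold side (adiabatic exchanger): Q = ṁ_c·Cp_c·(T_c,out − T_c,in)
ṁ_c = 3.7369e+06 / [2.30 × (74.7 − 63.4)] = 143780 kg/h

ṁ_c = 144000 kg/h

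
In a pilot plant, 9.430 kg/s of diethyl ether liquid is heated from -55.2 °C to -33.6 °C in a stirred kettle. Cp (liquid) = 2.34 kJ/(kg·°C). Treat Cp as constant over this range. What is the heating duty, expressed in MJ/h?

Q = ṁ·Cp·ΔT = 9.430 × 2.34 × (-33.6 − -55.2) = 476.63 kJ/s
Heating duty = 1715.9 MJ/h

Q = 1720 MJ/h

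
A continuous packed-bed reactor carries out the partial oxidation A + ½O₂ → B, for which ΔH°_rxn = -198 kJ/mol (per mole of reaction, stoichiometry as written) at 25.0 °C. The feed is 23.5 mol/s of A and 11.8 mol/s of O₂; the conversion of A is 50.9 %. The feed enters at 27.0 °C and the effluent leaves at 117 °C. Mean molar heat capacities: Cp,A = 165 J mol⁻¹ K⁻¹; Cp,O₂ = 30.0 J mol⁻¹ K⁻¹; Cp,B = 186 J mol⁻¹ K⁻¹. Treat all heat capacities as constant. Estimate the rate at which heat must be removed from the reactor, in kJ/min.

Extent of reaction ξ = 0.509 × 23.5 = 11.962 mol/s
Reaction term: ξ·ΔH°_rxn = 11.962 × -198 = -2368.4 kJ/s
Sensible, feed 27.0→25 °C: -8.463 kJ/s
Outlet flows (mol/s): A 11.538, O₂ 5.8193, B 11.962
Sensible, products 25→117 °C: 395.9 kJ/s
Q = ΔH = -1980.9 kJ/s = -1980.9 kW
Heat removed = 118860 kJ/min

Q_out = 119000 kJ/min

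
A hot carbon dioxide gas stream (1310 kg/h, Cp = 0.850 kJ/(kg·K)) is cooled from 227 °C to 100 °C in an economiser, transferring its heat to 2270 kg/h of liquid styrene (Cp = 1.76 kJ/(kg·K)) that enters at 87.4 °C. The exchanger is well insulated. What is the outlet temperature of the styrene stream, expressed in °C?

Heat released by hot stream: Q = 1310 × 0.850 × (227 − 100) = 141410 kJ/h
Energy balance on cold side (adiabatic exchanger): Q = ṁ_c·Cp_c·(T_c,out − T_c,in)
T_c,out = 87.4 + 141410/(2270 × 1.76) = 122.8 °C

T_c,out = 123 °C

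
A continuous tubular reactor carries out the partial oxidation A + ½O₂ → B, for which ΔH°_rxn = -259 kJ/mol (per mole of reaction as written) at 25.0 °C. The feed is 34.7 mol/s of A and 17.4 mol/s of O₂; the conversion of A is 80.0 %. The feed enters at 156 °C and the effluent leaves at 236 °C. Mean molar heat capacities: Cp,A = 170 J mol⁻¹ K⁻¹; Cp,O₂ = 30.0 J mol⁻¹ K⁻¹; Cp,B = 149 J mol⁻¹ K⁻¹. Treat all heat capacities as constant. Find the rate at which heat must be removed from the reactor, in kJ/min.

Extent of reaction ξ = 0.800 × 34.7 = 27.76 mol/s
Reaction term: ξ·ΔH°_rxn = 27.76 × -259 = -7189.8 kJ/s
Sensible, feed 156→25 °C: -841.15 kJ/s
Outlet flows (mol/s): A 6.94, O₂ 3.52, B 27.76
Sensible, products 25→236 °C: 1144 kJ/s
Q = ΔH = -6887 kJ/s = -6887 kW
Heat removed = 413220 kJ/min

Q_out = 413000 kJ/min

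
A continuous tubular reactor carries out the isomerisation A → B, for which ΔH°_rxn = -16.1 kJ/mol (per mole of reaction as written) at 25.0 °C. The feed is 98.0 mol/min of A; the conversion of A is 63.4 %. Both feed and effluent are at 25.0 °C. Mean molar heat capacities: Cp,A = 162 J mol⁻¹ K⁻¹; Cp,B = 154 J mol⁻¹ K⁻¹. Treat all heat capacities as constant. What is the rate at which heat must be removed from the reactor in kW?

Q_out = 16.7 kW

Extent of reaction ξ = 0.634 × 98.0 = 62.132 mol/min
Reaction term: ξ·ΔH°_rxn = 62.132 × -16.1 = -1000.3 kJ/min
Q = ΔH = -1000.3 kJ/min = -16.672 kW
Heat removed = 16.672 kW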